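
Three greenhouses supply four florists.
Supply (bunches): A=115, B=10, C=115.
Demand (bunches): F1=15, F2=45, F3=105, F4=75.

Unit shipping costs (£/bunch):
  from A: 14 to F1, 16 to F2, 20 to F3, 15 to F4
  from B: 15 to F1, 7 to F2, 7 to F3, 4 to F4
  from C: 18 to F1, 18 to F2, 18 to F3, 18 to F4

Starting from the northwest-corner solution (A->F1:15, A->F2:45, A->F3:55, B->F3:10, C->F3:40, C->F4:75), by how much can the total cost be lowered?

Current plan cost = 15·14 + 45·16 + 55·20 + 10·7 + 40·18 + 75·18 = £4170.
Optimal plan:
  A→F1: 15 × £14 = £210
  A→F2: 35 × £16 = £560
  A→F4: 65 × £15 = £975
  B→F4: 10 × £4 = £40
  C→F2: 10 × £18 = £180
  C→F3: 105 × £18 = £1890
Optimal cost = £3855.
Saving = 4170 − 3855 = £315.

315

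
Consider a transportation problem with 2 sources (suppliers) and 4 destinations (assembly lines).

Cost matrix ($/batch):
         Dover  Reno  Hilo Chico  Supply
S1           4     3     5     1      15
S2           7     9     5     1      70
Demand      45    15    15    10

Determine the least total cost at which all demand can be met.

Optimal allocation:
  S1->Reno: 15 × $3 = $45
  S2->Dover: 45 × $7 = $315
  S2->Hilo: 15 × $5 = $75
  S2->Chico: 10 × $1 = $10
Total = 45 + 315 + 75 + 10 = $445.
(Supply check: S1 ships 15; S2 ships 70.)

445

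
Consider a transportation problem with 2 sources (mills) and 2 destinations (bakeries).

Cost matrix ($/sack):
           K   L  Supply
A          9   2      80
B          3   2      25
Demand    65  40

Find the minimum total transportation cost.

An optimal shipping plan:
  A→K: 40 × $9 = $360
  A→L: 40 × $2 = $80
  B→K: 25 × $3 = $75
Total = 360 + 80 + 75 = $515.

515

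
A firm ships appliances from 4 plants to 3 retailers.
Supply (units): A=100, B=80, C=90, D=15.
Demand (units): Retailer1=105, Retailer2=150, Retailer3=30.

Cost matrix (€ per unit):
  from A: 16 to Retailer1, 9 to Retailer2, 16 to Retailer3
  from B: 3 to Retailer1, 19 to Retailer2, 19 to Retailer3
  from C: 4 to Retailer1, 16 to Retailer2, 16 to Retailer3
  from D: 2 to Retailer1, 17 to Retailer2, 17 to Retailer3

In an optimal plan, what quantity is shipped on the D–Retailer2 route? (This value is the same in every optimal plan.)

The minimum-cost plan:
  A–Retailer2: 100 × €9 = €900
  B–Retailer1: 80 × €3 = €240
  C–Retailer1: 10 × €4 = €40
  C–Retailer2: 50 × €16 = €800
  C–Retailer3: 30 × €16 = €480
  D–Retailer1: 15 × €2 = €30
Total cost = €2490.
The route D→Retailer2 is not used.

0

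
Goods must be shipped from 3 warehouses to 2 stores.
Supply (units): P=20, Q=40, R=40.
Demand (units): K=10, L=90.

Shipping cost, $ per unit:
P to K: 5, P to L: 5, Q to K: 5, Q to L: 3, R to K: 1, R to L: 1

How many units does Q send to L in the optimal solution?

40

The minimum-cost plan:
  P→K: 10 × $5 = $50
  P→L: 10 × $5 = $50
  Q→L: 40 × $3 = $120
  R→L: 40 × $1 = $40
Total cost = $260.
So Q→L carries 40 units.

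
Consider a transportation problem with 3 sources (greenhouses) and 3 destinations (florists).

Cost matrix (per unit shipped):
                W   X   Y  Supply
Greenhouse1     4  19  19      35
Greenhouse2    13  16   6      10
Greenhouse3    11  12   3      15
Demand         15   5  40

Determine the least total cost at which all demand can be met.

A cheapest plan:
  Greenhouse1→W: 15 × 4 = 60
  Greenhouse1→X: 5 × 19 = 95
  Greenhouse1→Y: 15 × 19 = 285
  Greenhouse2→Y: 10 × 6 = 60
  Greenhouse3→Y: 15 × 3 = 45
Total = 60 + 95 + 285 + 60 + 45 = 545.
(Supply check: Greenhouse1 ships 35; Greenhouse2 ships 10; Greenhouse3 ships 15.)

545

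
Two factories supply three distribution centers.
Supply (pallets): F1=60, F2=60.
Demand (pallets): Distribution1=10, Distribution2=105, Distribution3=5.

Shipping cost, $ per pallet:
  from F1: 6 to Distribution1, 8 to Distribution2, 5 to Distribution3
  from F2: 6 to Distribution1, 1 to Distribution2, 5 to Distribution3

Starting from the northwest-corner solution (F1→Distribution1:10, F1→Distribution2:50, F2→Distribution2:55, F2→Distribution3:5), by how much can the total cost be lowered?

35

Current plan cost = 10·6 + 50·8 + 55·1 + 5·5 = $540.
Optimal plan:
  F1 to Distribution1: 10 × $6 = $60
  F1 to Distribution2: 45 × $8 = $360
  F1 to Distribution3: 5 × $5 = $25
  F2 to Distribution2: 60 × $1 = $60
Optimal cost = $505.
Saving = 540 − 505 = $35.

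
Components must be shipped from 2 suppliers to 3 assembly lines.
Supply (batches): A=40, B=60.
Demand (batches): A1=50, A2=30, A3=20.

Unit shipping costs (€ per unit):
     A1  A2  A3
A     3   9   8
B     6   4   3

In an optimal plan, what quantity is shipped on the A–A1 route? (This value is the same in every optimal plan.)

40

Optimal shipments:
  A→A1: 40 × €3 = €120
  B→A1: 10 × €6 = €60
  B→A2: 30 × €4 = €120
  B→A3: 20 × €3 = €60
Total cost = €360.
So A→A1 carries 40 batches.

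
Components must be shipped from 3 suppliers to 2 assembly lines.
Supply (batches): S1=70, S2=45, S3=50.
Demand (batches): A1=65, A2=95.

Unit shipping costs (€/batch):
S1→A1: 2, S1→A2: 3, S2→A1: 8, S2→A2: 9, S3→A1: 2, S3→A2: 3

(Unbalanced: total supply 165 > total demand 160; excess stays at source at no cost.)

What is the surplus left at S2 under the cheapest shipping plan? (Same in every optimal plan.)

5

Minimum-cost shipments:
  S1→A2: 70 × €3 = €210
  S2→A1: 40 × €8 = €320
  S3→A1: 25 × €2 = €50
  S3→A2: 25 × €3 = €75
Total cost = €655.
S2 ships 40 of its 45, leaving 5.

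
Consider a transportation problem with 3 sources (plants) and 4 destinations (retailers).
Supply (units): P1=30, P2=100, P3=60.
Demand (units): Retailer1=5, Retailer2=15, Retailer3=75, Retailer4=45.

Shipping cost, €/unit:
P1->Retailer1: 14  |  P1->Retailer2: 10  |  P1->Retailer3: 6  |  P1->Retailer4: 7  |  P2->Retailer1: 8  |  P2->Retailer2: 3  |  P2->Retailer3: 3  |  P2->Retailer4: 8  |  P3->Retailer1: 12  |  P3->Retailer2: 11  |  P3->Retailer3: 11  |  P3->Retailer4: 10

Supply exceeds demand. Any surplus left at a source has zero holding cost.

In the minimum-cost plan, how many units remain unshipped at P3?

50

An optimal plan:
  P1 to Retailer4: 30 × €7 = €210
  P2 to Retailer1: 5 × €8 = €40
  P2 to Retailer2: 15 × €3 = €45
  P2 to Retailer3: 75 × €3 = €225
  P2 to Retailer4: 5 × €8 = €40
  P3 to Retailer4: 10 × €10 = €100
Total cost = €660.
P3 ships 10 of its 60, leaving 50.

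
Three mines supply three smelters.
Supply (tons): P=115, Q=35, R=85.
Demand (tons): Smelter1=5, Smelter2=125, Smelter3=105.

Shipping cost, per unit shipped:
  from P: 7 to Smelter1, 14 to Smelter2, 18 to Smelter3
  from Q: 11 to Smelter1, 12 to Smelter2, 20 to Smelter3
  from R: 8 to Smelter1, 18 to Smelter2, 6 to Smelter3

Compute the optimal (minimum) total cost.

2585

One minimum-cost allocation:
  P–Smelter1: 5 × 7 = 35
  P–Smelter2: 90 × 14 = 1260
  P–Smelter3: 20 × 18 = 360
  Q–Smelter2: 35 × 12 = 420
  R–Smelter3: 85 × 6 = 510
Total = 35 + 1260 + 360 + 420 + 510 = 2585.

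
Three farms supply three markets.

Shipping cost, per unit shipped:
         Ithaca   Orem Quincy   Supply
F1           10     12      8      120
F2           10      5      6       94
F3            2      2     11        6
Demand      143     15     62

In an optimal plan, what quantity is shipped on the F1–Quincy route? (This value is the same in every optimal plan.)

0

Optimal shipments:
  F1–Ithaca: 120 crates
  F2–Ithaca: 17 crates
  F2–Orem: 15 crates
  F2–Quincy: 62 crates
  F3–Ithaca: 6 crates
Total cost = 1829.
The route F1→Quincy is not used.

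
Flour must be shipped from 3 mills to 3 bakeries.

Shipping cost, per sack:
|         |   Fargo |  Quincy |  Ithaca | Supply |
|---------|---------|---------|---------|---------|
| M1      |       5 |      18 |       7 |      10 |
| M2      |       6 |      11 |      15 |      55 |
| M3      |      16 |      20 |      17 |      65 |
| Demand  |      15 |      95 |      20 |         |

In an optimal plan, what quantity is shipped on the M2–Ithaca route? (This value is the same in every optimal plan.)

The minimum-cost plan:
  M1 to Ithaca: 10 × 7 = 70
  M2 to Fargo: 15 × 6 = 90
  M2 to Quincy: 40 × 11 = 440
  M3 to Quincy: 55 × 20 = 1100
  M3 to Ithaca: 10 × 17 = 170
Total cost = 1870.
The route M2→Ithaca is not used.

0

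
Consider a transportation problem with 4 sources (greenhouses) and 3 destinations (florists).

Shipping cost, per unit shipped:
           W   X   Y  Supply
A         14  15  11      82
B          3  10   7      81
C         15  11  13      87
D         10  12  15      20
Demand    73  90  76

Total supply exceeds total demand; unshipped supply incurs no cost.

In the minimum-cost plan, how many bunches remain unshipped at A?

14

An optimal plan:
  A–Y: 68 × 11 = 748
  B–W: 73 × 3 = 219
  B–Y: 8 × 7 = 56
  C–X: 87 × 11 = 957
  D–X: 3 × 12 = 36
Total cost = 2016.
A ships 68 of its 82, leaving 14.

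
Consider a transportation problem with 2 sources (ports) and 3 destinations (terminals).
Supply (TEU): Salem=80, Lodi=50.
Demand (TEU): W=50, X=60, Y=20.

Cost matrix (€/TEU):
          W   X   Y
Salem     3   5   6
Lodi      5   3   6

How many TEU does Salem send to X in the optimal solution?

10

The minimum-cost plan:
  Salem→W: 50 × €3 = €150
  Salem→X: 10 × €5 = €50
  Salem→Y: 20 × €6 = €120
  Lodi→X: 50 × €3 = €150
Total cost = €470.
So Salem→X carries 10 TEU.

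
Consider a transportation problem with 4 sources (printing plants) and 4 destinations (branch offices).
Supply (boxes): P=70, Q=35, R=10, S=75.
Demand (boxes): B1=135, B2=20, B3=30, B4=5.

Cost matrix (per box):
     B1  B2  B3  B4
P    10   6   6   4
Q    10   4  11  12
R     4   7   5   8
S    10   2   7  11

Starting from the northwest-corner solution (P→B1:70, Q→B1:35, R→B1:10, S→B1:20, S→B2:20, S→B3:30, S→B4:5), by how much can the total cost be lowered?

Current plan cost = 70·10 + 35·10 + 10·4 + 20·10 + 20·2 + 30·7 + 5·11 = 1595.
Optimal plan:
  P→B1: 35 boxes
  P→B3: 30 boxes
  P→B4: 5 boxes
  Q→B1: 35 boxes
  R→B1: 10 boxes
  S→B1: 55 boxes
  S→B2: 20 boxes
Optimal cost = 1530.
Saving = 1595 − 1530 = 65.

65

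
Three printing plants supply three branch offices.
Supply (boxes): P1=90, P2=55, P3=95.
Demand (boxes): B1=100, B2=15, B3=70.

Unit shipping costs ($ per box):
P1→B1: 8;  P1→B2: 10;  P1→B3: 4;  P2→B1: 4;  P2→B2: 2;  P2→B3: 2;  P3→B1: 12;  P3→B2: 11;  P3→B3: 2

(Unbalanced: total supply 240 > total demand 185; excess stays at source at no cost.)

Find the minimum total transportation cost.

One minimum-cost allocation:
  P1 to B1: 60 × $8 = $480
  P2 to B1: 40 × $4 = $160
  P2 to B2: 15 × $2 = $30
  P3 to B3: 70 × $2 = $140
Total = 480 + 160 + 30 + 140 = $810.
(Supply check: P1 ships 60; P2 ships 55; P3 ships 70.)

810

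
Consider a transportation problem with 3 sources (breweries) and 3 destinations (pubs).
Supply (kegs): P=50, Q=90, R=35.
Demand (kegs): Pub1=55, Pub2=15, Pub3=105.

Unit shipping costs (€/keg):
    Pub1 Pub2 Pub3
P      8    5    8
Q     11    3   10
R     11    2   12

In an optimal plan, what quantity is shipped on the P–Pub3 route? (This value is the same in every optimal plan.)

15

The minimum-cost plan:
  P–Pub1: 35 × €8 = €280
  P–Pub3: 15 × €8 = €120
  Q–Pub3: 90 × €10 = €900
  R–Pub1: 20 × €11 = €220
  R–Pub2: 15 × €2 = €30
Total cost = €1550.
So P→Pub3 carries 15 kegs.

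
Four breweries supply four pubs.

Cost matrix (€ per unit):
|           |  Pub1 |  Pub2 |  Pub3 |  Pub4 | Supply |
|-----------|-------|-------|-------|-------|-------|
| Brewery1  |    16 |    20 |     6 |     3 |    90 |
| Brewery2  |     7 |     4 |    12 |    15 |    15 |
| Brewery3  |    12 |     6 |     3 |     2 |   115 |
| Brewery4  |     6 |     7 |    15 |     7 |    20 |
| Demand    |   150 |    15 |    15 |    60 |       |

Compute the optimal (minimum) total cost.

2025

A cheapest plan:
  Brewery1 to Pub1: 15 × €16 = €240
  Brewery1 to Pub3: 15 × €6 = €90
  Brewery1 to Pub4: 60 × €3 = €180
  Brewery2 to Pub1: 15 × €7 = €105
  Brewery3 to Pub1: 100 × €12 = €1200
  Brewery3 to Pub2: 15 × €6 = €90
  Brewery4 to Pub1: 20 × €6 = €120
Total = 240 + 90 + 180 + 105 + 1200 + 90 + 120 = €2025.
(Supply check: Brewery1 ships 90; Brewery2 ships 15; Brewery3 ships 115; Brewery4 ships 20.)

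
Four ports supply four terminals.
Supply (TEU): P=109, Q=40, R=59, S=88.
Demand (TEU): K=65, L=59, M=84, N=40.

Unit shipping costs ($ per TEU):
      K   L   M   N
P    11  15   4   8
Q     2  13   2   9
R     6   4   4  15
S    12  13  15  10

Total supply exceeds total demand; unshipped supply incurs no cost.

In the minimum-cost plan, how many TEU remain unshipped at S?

48

An optimal plan:
  P->M: 84 TEU
  P->N: 25 TEU
  Q->K: 40 TEU
  R->L: 59 TEU
  S->K: 25 TEU
  S->N: 15 TEU
Total cost = $1302.
S ships 40 of its 88, leaving 48.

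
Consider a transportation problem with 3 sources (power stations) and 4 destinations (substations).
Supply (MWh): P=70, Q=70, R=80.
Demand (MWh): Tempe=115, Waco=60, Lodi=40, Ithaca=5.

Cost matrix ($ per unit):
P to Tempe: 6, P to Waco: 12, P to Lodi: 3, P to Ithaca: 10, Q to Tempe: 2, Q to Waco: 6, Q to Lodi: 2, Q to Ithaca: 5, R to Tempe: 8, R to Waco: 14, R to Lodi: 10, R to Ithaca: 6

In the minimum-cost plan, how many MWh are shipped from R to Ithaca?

Solving gives:
  P→Tempe: 30 × $6 = $180
  P→Lodi: 40 × $3 = $120
  Q→Tempe: 10 × $2 = $20
  Q→Waco: 60 × $6 = $360
  R→Tempe: 75 × $8 = $600
  R→Ithaca: 5 × $6 = $30
Total cost = $1310.
So R→Ithaca carries 5 MWh.

5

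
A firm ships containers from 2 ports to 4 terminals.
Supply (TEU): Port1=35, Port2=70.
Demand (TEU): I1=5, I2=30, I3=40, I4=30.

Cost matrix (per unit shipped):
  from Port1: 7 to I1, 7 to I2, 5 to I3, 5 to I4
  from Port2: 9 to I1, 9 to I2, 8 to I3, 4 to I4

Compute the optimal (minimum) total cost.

650

Optimal allocation:
  Port1 to I3: 35 TEU
  Port2 to I1: 5 TEU
  Port2 to I2: 30 TEU
  Port2 to I3: 5 TEU
  Port2 to I4: 30 TEU
Total cost = 650.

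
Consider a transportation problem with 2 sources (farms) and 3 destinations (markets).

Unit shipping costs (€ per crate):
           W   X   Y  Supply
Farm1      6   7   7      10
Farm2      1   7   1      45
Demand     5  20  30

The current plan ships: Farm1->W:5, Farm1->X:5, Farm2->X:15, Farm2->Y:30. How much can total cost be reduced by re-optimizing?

Current plan cost = 5·6 + 5·7 + 15·7 + 30·1 = €200.
Optimal plan:
  Farm1–X: 10 × €7 = €70
  Farm2–W: 5 × €1 = €5
  Farm2–X: 10 × €7 = €70
  Farm2–Y: 30 × €1 = €30
Optimal cost = €175.
Saving = 200 − 175 = €25.

25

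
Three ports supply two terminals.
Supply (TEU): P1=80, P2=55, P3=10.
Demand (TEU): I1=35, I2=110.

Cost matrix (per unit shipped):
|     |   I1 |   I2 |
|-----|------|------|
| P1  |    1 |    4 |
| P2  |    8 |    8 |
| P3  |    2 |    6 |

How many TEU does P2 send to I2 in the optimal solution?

Optimal shipments:
  P1 to I1: 25 × 1 = 25
  P1 to I2: 55 × 4 = 220
  P2 to I2: 55 × 8 = 440
  P3 to I1: 10 × 2 = 20
Total cost = 705.
So P2→I2 carries 55 TEU.

55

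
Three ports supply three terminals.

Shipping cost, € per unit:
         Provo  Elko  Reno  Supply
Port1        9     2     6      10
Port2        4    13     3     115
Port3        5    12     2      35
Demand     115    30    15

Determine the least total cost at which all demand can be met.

750

Optimal allocation:
  Port1–Elko: 10 × €2 = €20
  Port2–Provo: 115 × €4 = €460
  Port3–Elko: 20 × €12 = €240
  Port3–Reno: 15 × €2 = €30
Total = 20 + 460 + 240 + 30 = €750.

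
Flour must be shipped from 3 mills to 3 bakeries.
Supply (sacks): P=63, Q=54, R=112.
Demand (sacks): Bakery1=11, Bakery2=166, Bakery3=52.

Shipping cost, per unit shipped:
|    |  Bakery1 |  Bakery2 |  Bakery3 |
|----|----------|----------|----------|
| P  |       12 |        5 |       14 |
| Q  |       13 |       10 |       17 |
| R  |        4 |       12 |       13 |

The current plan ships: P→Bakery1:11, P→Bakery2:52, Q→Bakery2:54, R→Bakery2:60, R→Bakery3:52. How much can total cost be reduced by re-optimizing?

165

Current plan cost = 11·12 + 52·5 + 54·10 + 60·12 + 52·13 = 2328.
Optimal plan:
  P–Bakery2: 63 × 5 = 315
  Q–Bakery2: 54 × 10 = 540
  R–Bakery1: 11 × 4 = 44
  R–Bakery2: 49 × 12 = 588
  R–Bakery3: 52 × 13 = 676
Optimal cost = 2163.
Saving = 2328 − 2163 = 165.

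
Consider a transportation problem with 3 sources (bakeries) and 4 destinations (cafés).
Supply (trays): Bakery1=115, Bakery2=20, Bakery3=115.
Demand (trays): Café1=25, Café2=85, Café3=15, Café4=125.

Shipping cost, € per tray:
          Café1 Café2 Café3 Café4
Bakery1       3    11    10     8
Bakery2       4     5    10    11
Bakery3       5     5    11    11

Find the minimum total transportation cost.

1725

A cheapest plan:
  Bakery1 to Café4: 115 × €8 = €920
  Bakery2 to Café1: 5 × €4 = €20
  Bakery2 to Café3: 15 × €10 = €150
  Bakery3 to Café1: 20 × €5 = €100
  Bakery3 to Café2: 85 × €5 = €425
  Bakery3 to Café4: 10 × €11 = €110
Total = 920 + 20 + 150 + 100 + 425 + 110 = €1725.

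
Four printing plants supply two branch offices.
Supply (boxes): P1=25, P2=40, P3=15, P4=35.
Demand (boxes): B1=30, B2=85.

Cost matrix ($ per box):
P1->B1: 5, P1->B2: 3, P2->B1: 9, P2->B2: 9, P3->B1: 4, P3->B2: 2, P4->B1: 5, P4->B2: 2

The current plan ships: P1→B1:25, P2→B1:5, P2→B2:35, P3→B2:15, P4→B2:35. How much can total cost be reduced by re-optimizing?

50

Current plan cost = 25·5 + 5·9 + 35·9 + 15·2 + 35·2 = $585.
Optimal plan:
  P1->B2: 25 × $3 = $75
  P2->B1: 30 × $9 = $270
  P2->B2: 10 × $9 = $90
  P3->B2: 15 × $2 = $30
  P4->B2: 35 × $2 = $70
Optimal cost = $535.
Saving = 585 − 535 = $50.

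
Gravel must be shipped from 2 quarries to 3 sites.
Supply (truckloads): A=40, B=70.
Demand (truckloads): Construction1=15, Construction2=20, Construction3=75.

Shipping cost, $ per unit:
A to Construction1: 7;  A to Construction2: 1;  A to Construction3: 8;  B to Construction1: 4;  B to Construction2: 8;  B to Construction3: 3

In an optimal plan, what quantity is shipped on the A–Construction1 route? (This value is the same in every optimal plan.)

15

The minimum-cost plan:
  A–Construction1: 15 × $7 = $105
  A–Construction2: 20 × $1 = $20
  A–Construction3: 5 × $8 = $40
  B–Construction3: 70 × $3 = $210
Total cost = $375.
So A→Construction1 carries 15 truckloads.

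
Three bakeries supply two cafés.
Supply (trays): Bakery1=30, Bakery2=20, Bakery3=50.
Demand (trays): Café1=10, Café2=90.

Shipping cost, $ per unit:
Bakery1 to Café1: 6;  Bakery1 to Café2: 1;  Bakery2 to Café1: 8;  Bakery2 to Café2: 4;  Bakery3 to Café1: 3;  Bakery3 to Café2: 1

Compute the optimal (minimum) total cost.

180

A cheapest plan:
  Bakery1->Café2: 30 × $1 = $30
  Bakery2->Café2: 20 × $4 = $80
  Bakery3->Café1: 10 × $3 = $30
  Bakery3->Café2: 40 × $1 = $40
Total = 30 + 80 + 30 + 40 = $180.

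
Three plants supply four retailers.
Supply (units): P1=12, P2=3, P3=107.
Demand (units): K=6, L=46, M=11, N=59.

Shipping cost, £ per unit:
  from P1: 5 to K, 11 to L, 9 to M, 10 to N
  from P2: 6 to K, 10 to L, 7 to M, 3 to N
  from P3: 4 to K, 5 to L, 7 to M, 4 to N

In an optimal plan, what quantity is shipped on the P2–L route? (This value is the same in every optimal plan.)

0

The minimum-cost plan:
  P1–K: 6 units
  P1–M: 6 units
  P2–N: 3 units
  P3–L: 46 units
  P3–M: 5 units
  P3–N: 56 units
Total cost = £582.
The route P2→L is not used.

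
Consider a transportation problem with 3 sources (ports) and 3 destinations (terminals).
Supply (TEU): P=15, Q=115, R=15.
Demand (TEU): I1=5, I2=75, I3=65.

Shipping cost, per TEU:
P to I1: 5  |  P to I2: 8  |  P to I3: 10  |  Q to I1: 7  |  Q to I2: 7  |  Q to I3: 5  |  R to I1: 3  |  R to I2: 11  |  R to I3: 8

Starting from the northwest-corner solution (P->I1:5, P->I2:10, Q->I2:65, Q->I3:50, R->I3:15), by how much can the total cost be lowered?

Current plan cost = 5·5 + 10·8 + 65·7 + 50·5 + 15·8 = 930.
Optimal plan:
  P→I2: 15 × 8 = 120
  Q→I2: 60 × 7 = 420
  Q→I3: 55 × 5 = 275
  R→I1: 5 × 3 = 15
  R→I3: 10 × 8 = 80
Optimal cost = 910.
Saving = 930 − 910 = 20.

20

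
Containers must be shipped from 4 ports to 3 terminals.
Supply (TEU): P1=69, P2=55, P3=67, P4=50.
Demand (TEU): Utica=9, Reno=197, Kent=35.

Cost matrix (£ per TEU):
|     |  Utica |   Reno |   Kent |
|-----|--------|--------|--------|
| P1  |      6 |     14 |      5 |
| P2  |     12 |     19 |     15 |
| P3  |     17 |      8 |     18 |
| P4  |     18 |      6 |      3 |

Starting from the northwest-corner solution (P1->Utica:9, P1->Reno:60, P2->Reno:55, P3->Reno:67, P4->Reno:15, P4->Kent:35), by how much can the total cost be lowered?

Current plan cost = 9·6 + 60·14 + 55·19 + 67·8 + 15·6 + 35·3 = £2670.
Optimal plan:
  P1->Utica: 9 × £6 = £54
  P1->Reno: 25 × £14 = £350
  P1->Kent: 35 × £5 = £175
  P2->Reno: 55 × £19 = £1045
  P3->Reno: 67 × £8 = £536
  P4->Reno: 50 × £6 = £300
Optimal cost = £2460.
Saving = 2670 − 2460 = £210.

210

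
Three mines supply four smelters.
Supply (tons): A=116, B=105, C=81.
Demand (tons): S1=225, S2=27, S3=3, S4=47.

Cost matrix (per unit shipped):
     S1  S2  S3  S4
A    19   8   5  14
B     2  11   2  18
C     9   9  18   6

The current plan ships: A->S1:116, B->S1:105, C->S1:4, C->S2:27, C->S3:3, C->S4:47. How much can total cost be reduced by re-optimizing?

460

Current plan cost = 116·19 + 105·2 + 4·9 + 27·9 + 3·18 + 47·6 = 3029.
Optimal plan:
  A→S1: 39 × 19 = 741
  A→S2: 27 × 8 = 216
  A→S3: 3 × 5 = 15
  A→S4: 47 × 14 = 658
  B→S1: 105 × 2 = 210
  C→S1: 81 × 9 = 729
Optimal cost = 2569.
Saving = 3029 − 2569 = 460.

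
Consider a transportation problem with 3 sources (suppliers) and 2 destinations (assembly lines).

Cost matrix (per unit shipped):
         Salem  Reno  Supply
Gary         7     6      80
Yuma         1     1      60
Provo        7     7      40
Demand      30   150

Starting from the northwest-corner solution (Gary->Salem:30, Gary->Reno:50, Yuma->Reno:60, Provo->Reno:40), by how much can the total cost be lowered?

30

Current plan cost = 30·7 + 50·6 + 60·1 + 40·7 = 850.
Optimal plan:
  Gary to Reno: 80 batches
  Yuma to Salem: 30 batches
  Yuma to Reno: 30 batches
  Provo to Reno: 40 batches
Optimal cost = 820.
Saving = 850 − 820 = 30.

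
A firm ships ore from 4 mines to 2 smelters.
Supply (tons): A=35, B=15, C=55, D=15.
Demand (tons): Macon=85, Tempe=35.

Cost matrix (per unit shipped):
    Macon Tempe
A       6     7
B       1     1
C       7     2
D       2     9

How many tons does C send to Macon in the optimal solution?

20

Optimal shipments:
  A→Macon: 35 tons
  B→Macon: 15 tons
  C→Macon: 20 tons
  C→Tempe: 35 tons
  D→Macon: 15 tons
Total cost = 465.
So C→Macon carries 20 tons.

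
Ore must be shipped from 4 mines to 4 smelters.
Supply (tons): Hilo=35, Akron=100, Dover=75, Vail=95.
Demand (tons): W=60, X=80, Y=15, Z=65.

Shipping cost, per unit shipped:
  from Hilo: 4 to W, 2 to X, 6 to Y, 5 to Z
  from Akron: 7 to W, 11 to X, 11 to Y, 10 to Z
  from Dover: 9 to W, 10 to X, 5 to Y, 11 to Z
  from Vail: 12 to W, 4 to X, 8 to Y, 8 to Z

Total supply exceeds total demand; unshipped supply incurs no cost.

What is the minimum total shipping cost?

Optimal allocation:
  Hilo–Z: 35 × 5 = 175
  Akron–W: 60 × 7 = 420
  Akron–Z: 15 × 10 = 150
  Dover–Y: 15 × 5 = 75
  Vail–X: 80 × 4 = 320
  Vail–Z: 15 × 8 = 120
Total = 175 + 420 + 150 + 75 + 320 + 120 = 1260.

1260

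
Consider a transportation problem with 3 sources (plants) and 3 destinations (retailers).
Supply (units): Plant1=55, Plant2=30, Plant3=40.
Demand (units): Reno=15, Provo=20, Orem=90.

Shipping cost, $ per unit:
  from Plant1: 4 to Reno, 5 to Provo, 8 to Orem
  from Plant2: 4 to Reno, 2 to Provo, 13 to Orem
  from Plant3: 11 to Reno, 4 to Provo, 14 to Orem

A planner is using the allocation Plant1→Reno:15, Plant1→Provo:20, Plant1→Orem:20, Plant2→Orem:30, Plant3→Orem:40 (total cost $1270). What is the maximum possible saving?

Current plan cost = 15·4 + 20·5 + 20·8 + 30·13 + 40·14 = $1270.
Optimal plan:
  Plant1 to Orem: 55 × $8 = $440
  Plant2 to Reno: 15 × $4 = $60
  Plant2 to Provo: 15 × $2 = $30
  Plant3 to Provo: 5 × $4 = $20
  Plant3 to Orem: 35 × $14 = $490
Optimal cost = $1040.
Saving = 1270 − 1040 = $230.

230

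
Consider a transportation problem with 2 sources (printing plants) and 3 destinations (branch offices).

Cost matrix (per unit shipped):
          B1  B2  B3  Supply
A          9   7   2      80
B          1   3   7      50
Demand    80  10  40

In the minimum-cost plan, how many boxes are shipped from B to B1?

The minimum-cost plan:
  A to B1: 30 × 9 = 270
  A to B2: 10 × 7 = 70
  A to B3: 40 × 2 = 80
  B to B1: 50 × 1 = 50
Total cost = 470.
So B→B1 carries 50 boxes.

50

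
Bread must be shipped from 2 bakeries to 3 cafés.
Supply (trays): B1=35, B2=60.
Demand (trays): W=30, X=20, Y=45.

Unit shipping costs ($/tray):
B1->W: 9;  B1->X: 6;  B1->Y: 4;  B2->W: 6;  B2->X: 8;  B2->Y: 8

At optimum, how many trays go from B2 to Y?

The minimum-cost plan:
  B1 to Y: 35 × $4 = $140
  B2 to W: 30 × $6 = $180
  B2 to X: 20 × $8 = $160
  B2 to Y: 10 × $8 = $80
Total cost = $560.
So B2→Y carries 10 trays.

10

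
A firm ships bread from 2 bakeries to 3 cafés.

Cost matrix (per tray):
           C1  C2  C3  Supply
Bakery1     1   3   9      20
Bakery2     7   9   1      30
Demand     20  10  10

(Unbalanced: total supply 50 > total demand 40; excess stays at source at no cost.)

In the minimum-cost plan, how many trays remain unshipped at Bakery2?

An optimal plan:
  Bakery1 to C1: 20 trays
  Bakery2 to C2: 10 trays
  Bakery2 to C3: 10 trays
Total cost = 120.
Bakery2 ships 20 of its 30, leaving 10.

10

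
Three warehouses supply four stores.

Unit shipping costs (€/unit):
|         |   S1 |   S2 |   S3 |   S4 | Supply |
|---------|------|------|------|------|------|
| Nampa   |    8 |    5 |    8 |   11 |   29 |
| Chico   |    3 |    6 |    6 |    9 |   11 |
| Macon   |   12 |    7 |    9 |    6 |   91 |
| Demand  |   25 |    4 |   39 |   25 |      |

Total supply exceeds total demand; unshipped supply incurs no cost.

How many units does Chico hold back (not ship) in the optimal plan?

An optimal plan:
  Nampa–S1: 14 × €8 = €112
  Nampa–S2: 4 × €5 = €20
  Nampa–S3: 11 × €8 = €88
  Chico–S1: 11 × €3 = €33
  Macon–S3: 28 × €9 = €252
  Macon–S4: 25 × €6 = €150
Total cost = €655.
Chico ships 11 of its 11, leaving 0.

0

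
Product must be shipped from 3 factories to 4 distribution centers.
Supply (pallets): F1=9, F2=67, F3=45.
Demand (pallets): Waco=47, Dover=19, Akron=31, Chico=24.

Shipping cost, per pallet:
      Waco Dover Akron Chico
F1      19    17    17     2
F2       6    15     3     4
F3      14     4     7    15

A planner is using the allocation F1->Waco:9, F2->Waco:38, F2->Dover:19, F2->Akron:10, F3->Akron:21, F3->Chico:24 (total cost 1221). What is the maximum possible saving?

Current plan cost = 9·19 + 38·6 + 19·15 + 10·3 + 21·7 + 24·15 = 1221.
Optimal plan:
  F1→Chico: 9 pallets
  F2→Waco: 47 pallets
  F2→Akron: 5 pallets
  F2→Chico: 15 pallets
  F3→Dover: 19 pallets
  F3→Akron: 26 pallets
Optimal cost = 633.
Saving = 1221 − 633 = 588.

588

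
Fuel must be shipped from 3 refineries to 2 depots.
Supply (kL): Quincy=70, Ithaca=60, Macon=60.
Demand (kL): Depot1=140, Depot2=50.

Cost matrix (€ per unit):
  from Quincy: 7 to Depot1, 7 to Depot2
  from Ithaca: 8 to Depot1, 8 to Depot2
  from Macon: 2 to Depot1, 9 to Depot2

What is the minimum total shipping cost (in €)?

1090

One minimum-cost allocation:
  Quincy–Depot1: 20 × €7 = €140
  Quincy–Depot2: 50 × €7 = €350
  Ithaca–Depot1: 60 × €8 = €480
  Macon–Depot1: 60 × €2 = €120
Total = 140 + 350 + 480 + 120 = €1090.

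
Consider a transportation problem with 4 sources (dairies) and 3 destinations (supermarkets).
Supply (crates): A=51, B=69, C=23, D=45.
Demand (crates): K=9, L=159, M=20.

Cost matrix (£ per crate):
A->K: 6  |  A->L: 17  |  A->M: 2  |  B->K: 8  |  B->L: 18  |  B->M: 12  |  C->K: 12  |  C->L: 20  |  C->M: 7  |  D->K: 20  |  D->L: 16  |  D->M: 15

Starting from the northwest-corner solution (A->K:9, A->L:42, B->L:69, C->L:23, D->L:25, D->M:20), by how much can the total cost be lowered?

280

Current plan cost = 9·6 + 42·17 + 69·18 + 23·20 + 25·16 + 20·15 = £3170.
Optimal plan:
  A–K: 9 × £6 = £54
  A–L: 22 × £17 = £374
  A–M: 20 × £2 = £40
  B–L: 69 × £18 = £1242
  C–L: 23 × £20 = £460
  D–L: 45 × £16 = £720
Optimal cost = £2890.
Saving = 3170 − 2890 = £280.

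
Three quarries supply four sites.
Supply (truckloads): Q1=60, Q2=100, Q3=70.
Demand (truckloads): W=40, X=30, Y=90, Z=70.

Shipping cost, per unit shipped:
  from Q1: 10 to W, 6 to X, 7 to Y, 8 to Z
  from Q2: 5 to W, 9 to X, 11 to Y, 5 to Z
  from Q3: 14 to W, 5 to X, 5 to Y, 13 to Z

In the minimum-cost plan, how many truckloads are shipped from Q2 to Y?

Optimal shipments:
  Q1 to X: 30 truckloads
  Q1 to Y: 20 truckloads
  Q1 to Z: 10 truckloads
  Q2 to W: 40 truckloads
  Q2 to Z: 60 truckloads
  Q3 to Y: 70 truckloads
Total cost = 1250.
The route Q2→Y is not used.

0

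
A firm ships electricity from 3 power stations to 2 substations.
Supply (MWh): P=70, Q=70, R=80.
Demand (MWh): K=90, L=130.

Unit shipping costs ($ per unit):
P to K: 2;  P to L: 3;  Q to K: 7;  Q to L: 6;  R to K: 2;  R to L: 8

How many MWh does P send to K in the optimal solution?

10

The minimum-cost plan:
  P to K: 10 × $2 = $20
  P to L: 60 × $3 = $180
  Q to L: 70 × $6 = $420
  R to K: 80 × $2 = $160
Total cost = $780.
So P→K carries 10 MWh.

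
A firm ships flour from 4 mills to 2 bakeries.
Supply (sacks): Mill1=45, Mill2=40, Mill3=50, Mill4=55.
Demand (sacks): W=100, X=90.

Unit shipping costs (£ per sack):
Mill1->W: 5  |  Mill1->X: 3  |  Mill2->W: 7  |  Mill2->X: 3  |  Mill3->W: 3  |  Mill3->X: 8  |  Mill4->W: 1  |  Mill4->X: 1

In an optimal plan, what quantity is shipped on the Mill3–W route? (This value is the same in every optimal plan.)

The minimum-cost plan:
  Mill1->X: 45 sacks
  Mill2->X: 40 sacks
  Mill3->W: 50 sacks
  Mill4->W: 50 sacks
  Mill4->X: 5 sacks
Total cost = £460.
So Mill3→W carries 50 sacks.

50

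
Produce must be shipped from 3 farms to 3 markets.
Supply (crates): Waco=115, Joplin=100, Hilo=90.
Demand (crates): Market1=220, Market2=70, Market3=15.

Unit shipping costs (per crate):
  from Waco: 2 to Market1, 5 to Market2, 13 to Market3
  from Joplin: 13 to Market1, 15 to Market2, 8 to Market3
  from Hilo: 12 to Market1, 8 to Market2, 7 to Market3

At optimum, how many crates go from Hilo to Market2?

70

Solving gives:
  Waco->Market1: 115 crates
  Joplin->Market1: 85 crates
  Joplin->Market3: 15 crates
  Hilo->Market1: 20 crates
  Hilo->Market2: 70 crates
Total cost = 2255.
So Hilo→Market2 carries 70 crates.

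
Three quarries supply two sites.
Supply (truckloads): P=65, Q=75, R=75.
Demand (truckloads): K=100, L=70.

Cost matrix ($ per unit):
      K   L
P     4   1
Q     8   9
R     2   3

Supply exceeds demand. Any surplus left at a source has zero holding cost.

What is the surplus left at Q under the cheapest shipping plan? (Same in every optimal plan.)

Minimum-cost shipments:
  P->L: 65 truckloads
  Q->K: 30 truckloads
  R->K: 70 truckloads
  R->L: 5 truckloads
Total cost = $460.
Q ships 30 of its 75, leaving 45.

45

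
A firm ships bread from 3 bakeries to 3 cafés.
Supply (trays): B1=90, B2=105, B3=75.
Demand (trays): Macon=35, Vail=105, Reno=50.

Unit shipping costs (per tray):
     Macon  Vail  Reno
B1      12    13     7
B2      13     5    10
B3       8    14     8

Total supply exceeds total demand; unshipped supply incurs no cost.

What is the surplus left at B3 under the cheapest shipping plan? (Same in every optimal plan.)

An optimal plan:
  B1 to Reno: 50 trays
  B2 to Vail: 105 trays
  B3 to Macon: 35 trays
Total cost = 1155.
B3 ships 35 of its 75, leaving 40.

40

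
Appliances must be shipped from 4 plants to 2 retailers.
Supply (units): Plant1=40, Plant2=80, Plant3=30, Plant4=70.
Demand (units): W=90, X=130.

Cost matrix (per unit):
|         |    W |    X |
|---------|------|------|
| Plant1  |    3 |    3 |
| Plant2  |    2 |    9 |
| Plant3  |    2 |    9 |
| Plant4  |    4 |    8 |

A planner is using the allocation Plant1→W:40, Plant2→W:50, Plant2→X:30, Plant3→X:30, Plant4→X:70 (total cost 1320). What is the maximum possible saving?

Current plan cost = 40·3 + 50·2 + 30·9 + 30·9 + 70·8 = 1320.
Optimal plan:
  Plant1 to X: 40 × 3 = 120
  Plant2 to W: 80 × 2 = 160
  Plant3 to W: 10 × 2 = 20
  Plant3 to X: 20 × 9 = 180
  Plant4 to X: 70 × 8 = 560
Optimal cost = 1040.
Saving = 1320 − 1040 = 280.

280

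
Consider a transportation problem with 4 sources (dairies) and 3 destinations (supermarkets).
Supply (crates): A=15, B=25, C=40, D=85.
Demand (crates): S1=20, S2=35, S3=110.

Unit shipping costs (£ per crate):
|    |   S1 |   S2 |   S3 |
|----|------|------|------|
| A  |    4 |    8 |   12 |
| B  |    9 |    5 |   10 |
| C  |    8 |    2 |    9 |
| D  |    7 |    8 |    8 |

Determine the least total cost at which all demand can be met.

One minimum-cost allocation:
  A–S1: 15 × £4 = £60
  B–S3: 25 × £10 = £250
  C–S1: 5 × £8 = £40
  C–S2: 35 × £2 = £70
  D–S3: 85 × £8 = £680
Total = 60 + 250 + 40 + 70 + 680 = £1100.

1100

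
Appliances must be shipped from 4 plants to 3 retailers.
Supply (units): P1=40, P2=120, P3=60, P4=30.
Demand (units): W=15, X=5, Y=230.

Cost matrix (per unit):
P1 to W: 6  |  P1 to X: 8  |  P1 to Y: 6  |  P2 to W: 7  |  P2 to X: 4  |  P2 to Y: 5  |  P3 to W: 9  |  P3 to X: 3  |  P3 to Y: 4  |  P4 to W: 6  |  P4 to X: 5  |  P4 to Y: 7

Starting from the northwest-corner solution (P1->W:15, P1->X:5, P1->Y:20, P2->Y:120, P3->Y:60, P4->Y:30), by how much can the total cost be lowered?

Current plan cost = 15·6 + 5·8 + 20·6 + 120·5 + 60·4 + 30·7 = 1300.
Optimal plan:
  P1 to Y: 40 × 6 = 240
  P2 to Y: 120 × 5 = 600
  P3 to Y: 60 × 4 = 240
  P4 to W: 15 × 6 = 90
  P4 to X: 5 × 5 = 25
  P4 to Y: 10 × 7 = 70
Optimal cost = 1265.
Saving = 1300 − 1265 = 35.

35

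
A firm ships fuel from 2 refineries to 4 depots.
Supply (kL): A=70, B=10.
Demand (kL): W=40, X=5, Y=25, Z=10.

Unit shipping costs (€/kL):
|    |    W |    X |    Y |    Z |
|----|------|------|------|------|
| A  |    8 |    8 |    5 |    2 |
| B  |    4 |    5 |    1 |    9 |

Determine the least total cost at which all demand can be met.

465

Optimal allocation:
  A->W: 30 × €8 = €240
  A->X: 5 × €8 = €40
  A->Y: 25 × €5 = €125
  A->Z: 10 × €2 = €20
  B->W: 10 × €4 = €40
Total = 240 + 40 + 125 + 20 + 40 = €465.
(Supply check: A ships 70; B ships 10.)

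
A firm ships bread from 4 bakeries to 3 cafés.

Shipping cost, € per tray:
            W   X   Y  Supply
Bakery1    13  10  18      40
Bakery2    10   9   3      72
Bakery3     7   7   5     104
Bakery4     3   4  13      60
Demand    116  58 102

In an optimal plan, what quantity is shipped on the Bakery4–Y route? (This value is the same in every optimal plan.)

Solving gives:
  Bakery1->X: 40 × €10 = €400
  Bakery2->Y: 72 × €3 = €216
  Bakery3->W: 56 × €7 = €392
  Bakery3->X: 18 × €7 = €126
  Bakery3->Y: 30 × €5 = €150
  Bakery4->W: 60 × €3 = €180
Total cost = €1464.
The route Bakery4→Y is not used.

0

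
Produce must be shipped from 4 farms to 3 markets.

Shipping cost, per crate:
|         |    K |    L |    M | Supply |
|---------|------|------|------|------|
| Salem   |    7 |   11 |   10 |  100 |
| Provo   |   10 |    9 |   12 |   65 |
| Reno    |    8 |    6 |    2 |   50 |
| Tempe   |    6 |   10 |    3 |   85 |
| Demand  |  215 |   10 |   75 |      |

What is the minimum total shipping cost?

An optimal shipping plan:
  Salem->K: 100 × 7 = 700
  Provo->K: 55 × 10 = 550
  Provo->L: 10 × 9 = 90
  Reno->M: 50 × 2 = 100
  Tempe->K: 60 × 6 = 360
  Tempe->M: 25 × 3 = 75
Total = 700 + 550 + 90 + 100 + 360 + 75 = 1875.
(Supply check: Salem ships 100; Provo ships 65; Reno ships 50; Tempe ships 85.)

1875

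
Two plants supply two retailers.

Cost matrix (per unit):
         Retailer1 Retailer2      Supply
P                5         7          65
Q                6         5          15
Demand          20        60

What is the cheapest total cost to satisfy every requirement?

490

Optimal allocation:
  P to Retailer1: 20 × 5 = 100
  P to Retailer2: 45 × 7 = 315
  Q to Retailer2: 15 × 5 = 75
Total = 100 + 315 + 75 = 490.
(Supply check: P ships 65; Q ships 15.)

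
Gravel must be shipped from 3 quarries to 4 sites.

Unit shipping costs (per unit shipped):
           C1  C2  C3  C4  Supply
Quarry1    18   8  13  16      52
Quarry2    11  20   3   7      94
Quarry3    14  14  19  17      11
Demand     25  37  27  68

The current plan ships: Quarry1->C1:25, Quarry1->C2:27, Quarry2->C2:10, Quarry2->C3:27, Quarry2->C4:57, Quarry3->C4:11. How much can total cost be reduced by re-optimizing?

265

Current plan cost = 25·18 + 27·8 + 10·20 + 27·3 + 57·7 + 11·17 = 1533.
Optimal plan:
  Quarry1→C1: 14 × 18 = 252
  Quarry1→C2: 37 × 8 = 296
  Quarry1→C4: 1 × 16 = 16
  Quarry2→C3: 27 × 3 = 81
  Quarry2→C4: 67 × 7 = 469
  Quarry3→C1: 11 × 14 = 154
Optimal cost = 1268.
Saving = 1533 − 1268 = 265.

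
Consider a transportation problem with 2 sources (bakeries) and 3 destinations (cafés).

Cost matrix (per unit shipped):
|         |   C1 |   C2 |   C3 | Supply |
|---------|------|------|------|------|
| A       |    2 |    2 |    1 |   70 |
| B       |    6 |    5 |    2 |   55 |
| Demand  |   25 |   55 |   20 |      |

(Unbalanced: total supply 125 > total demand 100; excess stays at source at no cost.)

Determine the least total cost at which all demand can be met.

230

One minimum-cost allocation:
  A→C1: 25 × 2 = 50
  A→C2: 45 × 2 = 90
  B→C2: 10 × 5 = 50
  B→C3: 20 × 2 = 40
Total = 50 + 90 + 50 + 40 = 230.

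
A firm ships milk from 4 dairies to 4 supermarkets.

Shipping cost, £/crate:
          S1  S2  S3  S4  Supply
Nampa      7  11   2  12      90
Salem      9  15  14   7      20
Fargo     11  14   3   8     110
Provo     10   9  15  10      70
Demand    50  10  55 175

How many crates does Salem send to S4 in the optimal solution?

20

Optimal shipments:
  Nampa–S1: 50 × £7 = £350
  Nampa–S3: 40 × £2 = £80
  Salem–S4: 20 × £7 = £140
  Fargo–S3: 15 × £3 = £45
  Fargo–S4: 95 × £8 = £760
  Provo–S2: 10 × £9 = £90
  Provo–S4: 60 × £10 = £600
Total cost = £2065.
So Salem→S4 carries 20 crates.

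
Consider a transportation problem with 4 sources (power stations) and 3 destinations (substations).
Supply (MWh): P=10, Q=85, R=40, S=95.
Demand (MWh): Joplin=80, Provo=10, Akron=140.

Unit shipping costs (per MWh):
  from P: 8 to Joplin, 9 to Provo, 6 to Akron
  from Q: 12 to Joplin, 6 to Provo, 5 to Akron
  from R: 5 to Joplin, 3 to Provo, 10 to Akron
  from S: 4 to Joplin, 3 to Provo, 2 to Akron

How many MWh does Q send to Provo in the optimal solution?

0

The minimum-cost plan:
  P to Akron: 10 × 6 = 60
  Q to Akron: 85 × 5 = 425
  R to Joplin: 30 × 5 = 150
  R to Provo: 10 × 3 = 30
  S to Joplin: 50 × 4 = 200
  S to Akron: 45 × 2 = 90
Total cost = 955.
The route Q→Provo is not used.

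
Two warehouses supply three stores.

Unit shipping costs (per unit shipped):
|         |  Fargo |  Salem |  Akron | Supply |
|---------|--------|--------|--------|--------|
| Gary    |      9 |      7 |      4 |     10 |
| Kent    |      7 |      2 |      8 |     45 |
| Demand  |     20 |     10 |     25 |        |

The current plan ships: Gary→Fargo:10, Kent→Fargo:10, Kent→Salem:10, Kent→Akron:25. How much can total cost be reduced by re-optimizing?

Current plan cost = 10·9 + 10·7 + 10·2 + 25·8 = 380.
Optimal plan:
  Gary–Akron: 10 × 4 = 40
  Kent–Fargo: 20 × 7 = 140
  Kent–Salem: 10 × 2 = 20
  Kent–Akron: 15 × 8 = 120
Optimal cost = 320.
Saving = 380 − 320 = 60.

60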